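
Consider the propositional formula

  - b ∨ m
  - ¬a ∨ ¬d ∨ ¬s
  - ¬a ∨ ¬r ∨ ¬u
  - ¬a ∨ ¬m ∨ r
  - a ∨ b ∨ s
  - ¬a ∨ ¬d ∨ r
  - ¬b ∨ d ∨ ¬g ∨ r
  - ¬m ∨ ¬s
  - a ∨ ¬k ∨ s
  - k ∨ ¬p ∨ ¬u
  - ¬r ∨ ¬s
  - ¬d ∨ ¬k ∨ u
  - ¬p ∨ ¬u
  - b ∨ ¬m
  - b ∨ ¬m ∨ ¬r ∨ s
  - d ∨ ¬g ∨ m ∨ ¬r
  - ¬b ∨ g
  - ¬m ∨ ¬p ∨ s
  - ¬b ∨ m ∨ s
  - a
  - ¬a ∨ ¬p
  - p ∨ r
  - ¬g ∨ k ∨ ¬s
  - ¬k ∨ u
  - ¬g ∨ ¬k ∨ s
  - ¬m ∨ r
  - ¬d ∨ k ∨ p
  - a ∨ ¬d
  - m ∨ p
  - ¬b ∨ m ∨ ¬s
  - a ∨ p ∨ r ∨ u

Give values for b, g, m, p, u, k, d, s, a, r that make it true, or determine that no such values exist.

b = True, g = True, m = True, p = False, u = False, k = False, d = False, s = False, a = True, r = True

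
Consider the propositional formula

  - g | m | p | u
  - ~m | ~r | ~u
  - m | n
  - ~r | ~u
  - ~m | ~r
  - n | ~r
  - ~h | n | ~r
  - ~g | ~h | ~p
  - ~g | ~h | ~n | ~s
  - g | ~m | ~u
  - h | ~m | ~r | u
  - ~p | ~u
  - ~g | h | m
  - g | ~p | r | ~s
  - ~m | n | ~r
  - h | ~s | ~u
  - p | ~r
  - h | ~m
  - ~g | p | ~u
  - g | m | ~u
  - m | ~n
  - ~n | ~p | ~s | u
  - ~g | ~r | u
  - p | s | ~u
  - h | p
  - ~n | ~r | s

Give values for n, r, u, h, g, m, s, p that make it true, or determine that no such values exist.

n = False, r = False, u = False, h = True, g = False, m = True, s = False, p = False

Set n = False.
  then (m | n) forces m = True.
  then (~m | ~r) forces r = False.
  then (h | ~m) forces h = True.
Set u = False.
Set g = False.
Set s = False.
Set p = False.
All clauses satisfied.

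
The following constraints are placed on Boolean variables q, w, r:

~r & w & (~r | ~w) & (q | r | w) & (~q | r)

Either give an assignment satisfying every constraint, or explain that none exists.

q = False, w = True, r = False

Unit clause (~r) forces r = False.
Unit clause (w) forces w = True.
In (~q | r) only ~q is left, so q = False.
Check each clause:
  (~r): ~r holds.
  (w): w holds.
  (~r | ~w): ~r holds.
  (q | r | w): w holds.
  (~q | r): ~q holds.
All clauses satisfied.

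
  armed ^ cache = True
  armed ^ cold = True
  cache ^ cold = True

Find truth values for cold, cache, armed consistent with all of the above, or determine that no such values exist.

Adding constraints 1, 2, 3 mod 2: every variable appears an even number of times on the left, so the left side is 0.
But the right sides sum to 1 (mod 2). 0 ≠ 1 — the system is inconsistent.

The formula is unsatisfiable.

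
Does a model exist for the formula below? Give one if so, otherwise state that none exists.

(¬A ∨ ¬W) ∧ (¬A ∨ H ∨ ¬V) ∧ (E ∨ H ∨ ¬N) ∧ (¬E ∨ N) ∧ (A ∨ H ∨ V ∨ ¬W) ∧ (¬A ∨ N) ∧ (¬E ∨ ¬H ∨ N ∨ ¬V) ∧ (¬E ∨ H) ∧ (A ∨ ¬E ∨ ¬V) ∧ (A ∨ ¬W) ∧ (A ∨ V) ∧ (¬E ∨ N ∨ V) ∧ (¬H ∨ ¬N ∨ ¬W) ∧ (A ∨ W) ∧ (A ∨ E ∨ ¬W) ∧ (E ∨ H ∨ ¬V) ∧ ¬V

W: False, N: True, A: True, V: False, H: True, E: False

Unit clause (¬V) forces V = False.
In (A ∨ V) only A is left, so A = True.
In (¬A ∨ ¬W) only ¬W is left, so W = False.
In (¬A ∨ N) only N is left, so N = True.
Try H = False:
  (E ∨ H ∨ ¬N) forces E = True.
  clause (¬E ∨ H) is falsified — backtrack.
So H = True.
Set E = False.
All clauses satisfied.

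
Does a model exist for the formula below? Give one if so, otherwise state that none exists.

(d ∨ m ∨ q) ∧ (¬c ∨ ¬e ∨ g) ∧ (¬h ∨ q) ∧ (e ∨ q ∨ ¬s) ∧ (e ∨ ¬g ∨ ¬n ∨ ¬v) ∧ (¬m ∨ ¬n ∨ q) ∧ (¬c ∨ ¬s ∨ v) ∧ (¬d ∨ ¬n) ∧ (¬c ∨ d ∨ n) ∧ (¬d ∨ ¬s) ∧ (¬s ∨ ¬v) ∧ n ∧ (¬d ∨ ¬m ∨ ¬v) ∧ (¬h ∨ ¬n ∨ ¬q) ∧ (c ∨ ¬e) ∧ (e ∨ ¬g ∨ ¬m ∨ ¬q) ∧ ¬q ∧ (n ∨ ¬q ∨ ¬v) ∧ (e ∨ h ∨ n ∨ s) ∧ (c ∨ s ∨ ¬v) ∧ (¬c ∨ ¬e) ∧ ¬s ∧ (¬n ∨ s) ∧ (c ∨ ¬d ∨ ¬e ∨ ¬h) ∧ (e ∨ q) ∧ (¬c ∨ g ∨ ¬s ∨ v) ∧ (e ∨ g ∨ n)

Case s = True:
  Clause (¬s) is falsified — contradiction.
Case s = False:
  (n) forces n = True.
  Clause (¬n ∨ s) is falsified — contradiction.
Both cases fail, so the formula is unsatisfiable.

UNSATISFIABLE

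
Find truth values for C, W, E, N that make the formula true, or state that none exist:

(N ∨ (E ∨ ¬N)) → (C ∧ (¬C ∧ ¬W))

Unsatisfiable

Case C = True: the formula simplifies to ¬((N ∨ (E ∨ ¬N))).
  N = True: this becomes ¬((True ∨ E)) = False.
  N = False: this becomes ¬((False ∨ True)) = False.
Case C = False: the formula simplifies to ¬((N ∨ (E ∨ ¬N))).
  N = True: this becomes ¬((True ∨ E)) = False.
  N = False: this becomes ¬((False ∨ True)) = False.
Both cases fail — unsatisfiable.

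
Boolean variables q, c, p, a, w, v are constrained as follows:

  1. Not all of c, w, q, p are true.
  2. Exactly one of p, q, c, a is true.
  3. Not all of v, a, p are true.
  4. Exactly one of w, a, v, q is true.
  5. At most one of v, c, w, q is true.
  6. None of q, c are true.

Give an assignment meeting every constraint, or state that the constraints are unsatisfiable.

q: False, c: False, p: False, a: True, w: False, v: False

  (1) {c, w, q, p}: 0/4 true — not all ✓
  (2) {p, q, c, a}: 1 true — exactly one ✓
  (3) {v, a, p}: 1/3 true — not all ✓
  (4) {w, a, v, q}: 1 true — exactly one ✓
  (5) {v, c, w, q}: 0 true — at most one ✓
  (6) {q, c}: 0 true — none ✓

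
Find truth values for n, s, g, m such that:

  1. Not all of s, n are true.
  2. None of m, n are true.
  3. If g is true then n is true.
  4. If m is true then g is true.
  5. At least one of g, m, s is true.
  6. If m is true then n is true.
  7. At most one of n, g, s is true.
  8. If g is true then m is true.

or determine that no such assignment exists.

n = False, s = True, g = False, m = False

  (1) {s, n}: 1/2 true — not all ✓
  (2) {m, n}: 0 true — none ✓
  (3) g=F ⇒ n: vacuous ✓
  (4) m=F ⇒ g: vacuous ✓
  (5) {g, m, s}: 1 true — at least one ✓
  (6) m=F ⇒ n: vacuous ✓
  (7) {n, g, s}: 1 true — at most one ✓
  (8) g=F ⇒ m: vacuous ✓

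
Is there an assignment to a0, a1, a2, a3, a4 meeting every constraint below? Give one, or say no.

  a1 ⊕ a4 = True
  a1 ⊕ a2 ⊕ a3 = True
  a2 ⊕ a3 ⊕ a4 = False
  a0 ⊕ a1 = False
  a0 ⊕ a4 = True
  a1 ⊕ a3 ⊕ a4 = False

a0 = False; a1 = False; a2 = False; a3 = True; a4 = True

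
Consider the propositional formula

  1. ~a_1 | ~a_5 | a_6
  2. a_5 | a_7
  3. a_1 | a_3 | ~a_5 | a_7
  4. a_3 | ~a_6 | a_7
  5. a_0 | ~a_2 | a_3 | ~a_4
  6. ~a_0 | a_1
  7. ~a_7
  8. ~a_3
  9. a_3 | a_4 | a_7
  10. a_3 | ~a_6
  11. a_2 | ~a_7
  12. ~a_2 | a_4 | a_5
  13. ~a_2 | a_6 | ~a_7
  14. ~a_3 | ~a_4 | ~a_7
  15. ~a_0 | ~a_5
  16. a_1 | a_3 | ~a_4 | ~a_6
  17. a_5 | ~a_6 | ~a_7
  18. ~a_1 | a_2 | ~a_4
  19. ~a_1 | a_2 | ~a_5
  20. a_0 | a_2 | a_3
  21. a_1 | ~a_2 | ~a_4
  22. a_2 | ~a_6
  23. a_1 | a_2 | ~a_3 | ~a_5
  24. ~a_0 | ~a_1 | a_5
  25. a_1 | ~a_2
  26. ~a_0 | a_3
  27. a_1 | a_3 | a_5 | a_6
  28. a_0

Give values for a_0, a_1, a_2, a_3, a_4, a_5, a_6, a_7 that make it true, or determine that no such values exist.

Unsatisfiable

Case a_0 = True:
  (~a_0 | a_1) forces a_1 = True.
  (~a_7) forces a_7 = False.
  (a_5 | a_7) forces a_5 = True.
  Clause (~a_0 | ~a_5) is falsified — contradiction.
Case a_0 = False:
  Clause (a_0) is falsified — contradiction.
Both cases fail, so the formula is unsatisfiable.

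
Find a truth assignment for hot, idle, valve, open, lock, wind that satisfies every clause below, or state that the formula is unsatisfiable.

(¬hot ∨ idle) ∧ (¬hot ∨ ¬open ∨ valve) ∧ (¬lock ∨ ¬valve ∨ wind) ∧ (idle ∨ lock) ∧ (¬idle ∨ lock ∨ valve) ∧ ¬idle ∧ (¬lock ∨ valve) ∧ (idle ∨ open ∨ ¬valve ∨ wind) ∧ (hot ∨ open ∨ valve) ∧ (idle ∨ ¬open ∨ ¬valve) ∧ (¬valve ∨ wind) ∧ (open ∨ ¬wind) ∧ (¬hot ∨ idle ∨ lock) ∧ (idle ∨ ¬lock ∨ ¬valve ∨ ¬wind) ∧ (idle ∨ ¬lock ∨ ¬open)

UNSATISFIABLE

Case idle = True:
  Clause (¬idle) is falsified — contradiction.
Case idle = False:
  (¬hot ∨ idle) forces hot = False.
  (idle ∨ lock) forces lock = True.
  (¬lock ∨ valve) forces valve = True.
  (¬lock ∨ ¬valve ∨ wind) forces wind = True.
  Clause (idle ∨ ¬lock ∨ ¬valve ∨ ¬wind) is falsified — contradiction.
Both cases fail, so the formula is unsatisfiable.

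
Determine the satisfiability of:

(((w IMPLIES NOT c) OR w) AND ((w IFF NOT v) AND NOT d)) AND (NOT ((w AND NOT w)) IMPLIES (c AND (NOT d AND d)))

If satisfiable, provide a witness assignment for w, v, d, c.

The conjunct NOT ((w AND NOT w)) IMPLIES (c AND (NOT d AND d)) is unsatisfiable on its own:
  w=F, d=F, c=F: evaluates to False.
  w=F, d=F, c=T: evaluates to False.
  w=F, d=T, c=F: evaluates to False.
  w=F, d=T, c=T: evaluates to False.
  w=T, d=F, c=F: evaluates to False.
  w=T, d=F, c=T: evaluates to False.
  w=T, d=T, c=F: evaluates to False.
  w=T, d=T, c=T: evaluates to False.
So the whole conjunction is unsatisfiable.

Unsatisfiable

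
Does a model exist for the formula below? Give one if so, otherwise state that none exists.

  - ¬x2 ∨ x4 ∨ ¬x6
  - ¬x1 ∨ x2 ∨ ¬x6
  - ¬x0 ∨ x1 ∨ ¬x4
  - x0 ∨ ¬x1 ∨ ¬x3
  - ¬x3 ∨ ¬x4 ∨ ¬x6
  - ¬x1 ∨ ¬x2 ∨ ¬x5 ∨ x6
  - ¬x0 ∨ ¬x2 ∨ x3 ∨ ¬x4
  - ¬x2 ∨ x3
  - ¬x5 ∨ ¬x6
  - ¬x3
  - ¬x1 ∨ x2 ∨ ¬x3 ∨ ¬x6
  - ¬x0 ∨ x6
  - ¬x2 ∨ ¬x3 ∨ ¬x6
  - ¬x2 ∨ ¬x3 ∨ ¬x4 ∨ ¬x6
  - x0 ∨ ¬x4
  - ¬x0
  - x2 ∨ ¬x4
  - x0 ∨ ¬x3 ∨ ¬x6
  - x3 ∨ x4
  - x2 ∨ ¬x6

The formula is unsatisfiable.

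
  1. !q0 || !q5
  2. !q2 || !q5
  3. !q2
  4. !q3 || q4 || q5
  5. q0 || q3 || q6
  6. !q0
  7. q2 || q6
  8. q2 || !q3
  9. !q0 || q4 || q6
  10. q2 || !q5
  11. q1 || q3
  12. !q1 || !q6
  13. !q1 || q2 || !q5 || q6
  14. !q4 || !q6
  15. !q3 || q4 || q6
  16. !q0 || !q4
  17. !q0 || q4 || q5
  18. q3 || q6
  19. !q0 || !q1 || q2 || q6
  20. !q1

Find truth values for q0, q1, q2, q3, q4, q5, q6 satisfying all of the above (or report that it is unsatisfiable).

Unsatisfiable

Case q1 = True:
  Clause (!q1) is falsified — contradiction.
Case q1 = False:
  (!q2) forces q2 = False.
  (!q0) forces q0 = False.
  (q2 || q6) forces q6 = True.
  (q2 || !q3) forces q3 = False.
  Clause (q1 || q3) is falsified — contradiction.
Both cases fail, so the formula is unsatisfiable.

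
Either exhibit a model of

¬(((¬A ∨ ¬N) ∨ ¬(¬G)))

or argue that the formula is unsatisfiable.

N = True, A = True, G = False

  ¬(((¬A ∨ ¬N) ∨ ¬(¬G))) = True
    (¬A ∨ ¬N) ∨ ¬(¬G) = False
      ¬A ∨ ¬N = False
        ¬A = False
        ¬N = False
      ¬(¬G) = False
        ¬G = True
The formula evaluates to True.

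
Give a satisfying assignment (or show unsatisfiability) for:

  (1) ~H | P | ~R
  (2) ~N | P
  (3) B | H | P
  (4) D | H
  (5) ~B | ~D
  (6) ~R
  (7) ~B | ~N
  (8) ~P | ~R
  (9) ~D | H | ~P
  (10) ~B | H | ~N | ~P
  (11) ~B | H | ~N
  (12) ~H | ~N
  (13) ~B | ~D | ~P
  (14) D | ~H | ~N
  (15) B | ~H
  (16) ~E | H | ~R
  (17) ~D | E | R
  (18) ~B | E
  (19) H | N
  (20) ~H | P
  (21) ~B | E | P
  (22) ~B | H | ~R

Unit clause (~R) forces R = False.
Set E = True.
Try P = False:
  (~N | P) forces N = False.
  (H | N) forces H = True.
  clause (~H | P) is falsified — backtrack.
So P = True.
Try H = False:
  (D | H) forces D = True.
  clause (~D | H | ~P) is falsified — backtrack.
So H = True.
  then (~H | ~N) forces N = False.
  then (B | ~H) forces B = True.
  then (~B | ~D) forces D = False.
All clauses satisfied.

E = True; P = True; H = True; N = False; R = False; B = True; D = False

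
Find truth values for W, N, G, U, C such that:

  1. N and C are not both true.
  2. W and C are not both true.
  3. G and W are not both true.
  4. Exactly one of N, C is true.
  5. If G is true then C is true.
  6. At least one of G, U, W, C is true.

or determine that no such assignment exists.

W=F; N=F; G=T; U=T; C=T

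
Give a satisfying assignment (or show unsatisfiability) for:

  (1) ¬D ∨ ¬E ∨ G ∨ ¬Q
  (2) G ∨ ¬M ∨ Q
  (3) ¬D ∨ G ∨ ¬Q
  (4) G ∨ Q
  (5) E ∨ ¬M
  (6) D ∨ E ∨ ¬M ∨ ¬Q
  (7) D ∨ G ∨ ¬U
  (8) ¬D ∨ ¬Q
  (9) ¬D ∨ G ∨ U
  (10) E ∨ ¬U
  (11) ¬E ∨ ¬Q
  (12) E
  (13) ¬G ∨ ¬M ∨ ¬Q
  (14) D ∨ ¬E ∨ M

M = False, E = True, D = True, U = True, Q = False, G = True

Unit clause (E) forces E = True.
In (¬E ∨ ¬Q) only ¬Q is left, so Q = False.
In (G ∨ Q) only G is left, so G = True.
Set M = False.
  then (D ∨ ¬E ∨ M) forces D = True.
Set U = True.
All clauses satisfied.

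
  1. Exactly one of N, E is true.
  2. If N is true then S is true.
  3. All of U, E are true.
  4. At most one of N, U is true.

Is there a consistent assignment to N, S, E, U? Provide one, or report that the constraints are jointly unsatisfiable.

N = False, S = False, E = True, U = True

  (1) {N, E}: 1 true — exactly one ✓
  (2) N=F ⇒ S: vacuous ✓
  (3) {U, E}: all 2 true ✓
  (4) {N, U}: 1 true — at most one ✓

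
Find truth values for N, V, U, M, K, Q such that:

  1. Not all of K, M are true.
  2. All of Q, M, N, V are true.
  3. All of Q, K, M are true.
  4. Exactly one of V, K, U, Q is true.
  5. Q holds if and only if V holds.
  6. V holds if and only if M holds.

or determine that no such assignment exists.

The formula is unsatisfiable.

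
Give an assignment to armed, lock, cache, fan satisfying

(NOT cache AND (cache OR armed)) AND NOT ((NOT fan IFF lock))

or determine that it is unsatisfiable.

armed=T; lock=F; cache=F; fan=F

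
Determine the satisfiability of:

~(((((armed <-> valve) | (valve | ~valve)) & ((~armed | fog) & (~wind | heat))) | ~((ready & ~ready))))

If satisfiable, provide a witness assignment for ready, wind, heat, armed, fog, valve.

Case ready = True: the formula becomes ~(((((armed <-> valve) | (valve | ~valve)) & ((~armed | fog) & (~wind | heat))) | True)) = False.
Case ready = False: the formula becomes ~(((((armed <-> valve) | (valve | ~valve)) & ((~armed | fog) & (~wind | heat))) | True)) = False.
Both cases fail — unsatisfiable.

The formula is unsatisfiable.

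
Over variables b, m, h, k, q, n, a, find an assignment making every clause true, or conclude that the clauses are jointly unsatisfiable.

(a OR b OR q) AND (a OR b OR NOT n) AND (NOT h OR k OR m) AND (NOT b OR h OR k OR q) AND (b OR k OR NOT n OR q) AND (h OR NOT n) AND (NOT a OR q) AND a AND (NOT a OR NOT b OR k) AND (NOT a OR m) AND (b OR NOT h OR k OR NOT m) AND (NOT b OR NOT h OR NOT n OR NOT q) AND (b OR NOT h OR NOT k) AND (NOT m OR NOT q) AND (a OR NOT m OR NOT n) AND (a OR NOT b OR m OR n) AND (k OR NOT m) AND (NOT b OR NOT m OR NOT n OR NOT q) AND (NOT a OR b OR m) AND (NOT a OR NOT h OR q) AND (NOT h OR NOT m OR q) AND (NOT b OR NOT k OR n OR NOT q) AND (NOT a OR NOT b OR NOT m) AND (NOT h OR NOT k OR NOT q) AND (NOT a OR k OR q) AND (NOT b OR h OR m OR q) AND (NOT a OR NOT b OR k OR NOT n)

The formula is unsatisfiable.

Case a = True:
  (NOT a OR q) forces q = True.
  (NOT a OR m) forces m = True.
  Clause (NOT m OR NOT q) is falsified — contradiction.
Case a = False:
  Clause (a) is falsified — contradiction.
Both cases fail, so the formula is unsatisfiable.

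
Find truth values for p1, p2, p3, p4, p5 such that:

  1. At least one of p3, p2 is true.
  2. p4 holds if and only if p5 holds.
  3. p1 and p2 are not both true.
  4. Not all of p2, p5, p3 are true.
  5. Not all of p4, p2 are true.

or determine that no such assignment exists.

p1: False, p2: True, p3: False, p4: False, p5: False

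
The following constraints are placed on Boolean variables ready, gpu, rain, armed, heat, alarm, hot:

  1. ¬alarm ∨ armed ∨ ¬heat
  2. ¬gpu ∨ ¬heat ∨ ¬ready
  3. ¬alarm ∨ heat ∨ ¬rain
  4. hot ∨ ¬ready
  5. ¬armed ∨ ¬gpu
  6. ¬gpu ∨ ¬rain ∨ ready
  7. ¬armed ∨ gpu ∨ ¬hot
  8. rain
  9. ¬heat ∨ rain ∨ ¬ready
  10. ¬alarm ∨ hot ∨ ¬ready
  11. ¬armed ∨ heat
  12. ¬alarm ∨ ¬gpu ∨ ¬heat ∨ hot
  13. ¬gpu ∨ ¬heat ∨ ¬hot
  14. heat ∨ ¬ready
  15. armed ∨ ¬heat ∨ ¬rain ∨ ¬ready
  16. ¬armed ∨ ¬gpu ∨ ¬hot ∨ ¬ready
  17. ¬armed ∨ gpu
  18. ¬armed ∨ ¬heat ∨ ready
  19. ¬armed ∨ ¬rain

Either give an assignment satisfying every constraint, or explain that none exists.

Unit clause (rain) forces rain = True.
In (¬armed ∨ ¬rain) only ¬armed is left, so armed = False.
Try ready = True:
  (hot ∨ ¬ready) forces hot = True.
  (heat ∨ ¬ready) forces heat = True.
  clause (armed ∨ ¬heat ∨ ¬rain ∨ ¬ready) is falsified — backtrack.
So ready = False.
  then (¬gpu ∨ ¬rain ∨ ready) forces gpu = False.
Set heat = True.
  then (¬alarm ∨ armed ∨ ¬heat) forces alarm = False.
Set hot = True.
All clauses satisfied.

ready=F, gpu=F, rain=T, armed=F, heat=T, alarm=F, hot=T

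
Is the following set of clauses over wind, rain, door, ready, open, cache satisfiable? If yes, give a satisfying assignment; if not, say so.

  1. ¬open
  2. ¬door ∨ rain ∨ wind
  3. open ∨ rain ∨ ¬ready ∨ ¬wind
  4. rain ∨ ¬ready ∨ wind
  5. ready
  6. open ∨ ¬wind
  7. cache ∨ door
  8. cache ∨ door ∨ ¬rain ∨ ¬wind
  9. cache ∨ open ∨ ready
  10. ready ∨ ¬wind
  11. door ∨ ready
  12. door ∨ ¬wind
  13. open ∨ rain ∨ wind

Unit clause (¬open) forces open = False.
Unit clause (ready) forces ready = True.
In (open ∨ ¬wind) only ¬wind is left, so wind = False.
In (open ∨ rain ∨ wind) only rain is left, so rain = True.
Set door = False.
  then (cache ∨ door) forces cache = True.
All clauses satisfied.

wind: False, rain: True, door: False, ready: True, open: False, cache: True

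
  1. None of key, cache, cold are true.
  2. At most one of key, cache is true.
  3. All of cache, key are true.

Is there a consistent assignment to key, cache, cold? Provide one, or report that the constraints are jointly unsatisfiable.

Unsatisfiable — no assignment works.

Case key = True:
  Constraint (1) is violated (key=T) — contradiction.
Case key = False:
  Constraint (3) is violated (key=F) — contradiction.
Both cases fail — unsatisfiable.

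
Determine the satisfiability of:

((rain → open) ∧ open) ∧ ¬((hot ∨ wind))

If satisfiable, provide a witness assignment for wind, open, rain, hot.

wind: False, open: True, rain: False, hot: False

  (rain → open) ∧ open = True
    rain → open = True
  ¬((hot ∨ wind)) = True
    hot ∨ wind = False
Both conjuncts True, so the formula holds.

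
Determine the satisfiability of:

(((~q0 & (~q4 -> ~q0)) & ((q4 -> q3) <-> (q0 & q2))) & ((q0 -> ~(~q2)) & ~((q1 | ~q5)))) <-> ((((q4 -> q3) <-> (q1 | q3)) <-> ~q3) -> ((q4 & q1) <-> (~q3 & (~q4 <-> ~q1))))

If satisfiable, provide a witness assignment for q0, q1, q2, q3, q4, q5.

q0 = False; q1 = False; q2 = True; q3 = False; q4 = True; q5 = True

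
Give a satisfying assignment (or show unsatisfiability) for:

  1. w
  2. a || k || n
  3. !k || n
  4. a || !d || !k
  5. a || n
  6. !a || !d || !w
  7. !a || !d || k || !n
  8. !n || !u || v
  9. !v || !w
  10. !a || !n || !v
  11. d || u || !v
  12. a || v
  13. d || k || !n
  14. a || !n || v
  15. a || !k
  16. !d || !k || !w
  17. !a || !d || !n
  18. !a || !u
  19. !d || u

n: True; u: False; d: False; w: True; k: True; v: False; a: True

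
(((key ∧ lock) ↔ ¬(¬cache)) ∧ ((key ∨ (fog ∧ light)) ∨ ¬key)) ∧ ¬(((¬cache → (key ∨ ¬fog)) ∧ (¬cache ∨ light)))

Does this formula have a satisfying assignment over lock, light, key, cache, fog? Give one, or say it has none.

lock=F, light=F, key=F, cache=F, fog=T

  ((key ∧ lock) ↔ ¬(¬cache)) ∧ ((key ∨ (fog ∧ light)) ∨ ¬key) = True
    (key ∧ lock) ↔ ¬(¬cache) = True
      key ∧ lock = False
      ¬(¬cache) = False
        ¬cache = True
    (key ∨ (fog ∧ light)) ∨ ¬key = True
      key ∨ (fog ∧ light) = False
        fog ∧ light = False
      ¬key = True
  ¬(((¬cache → (key ∨ ¬fog)) ∧ (¬cache ∨ light))) = True
    (¬cache → (key ∨ ¬fog)) ∧ (¬cache ∨ light) = False
      ¬cache → (key ∨ ¬fog) = False
        ¬cache = True
        key ∨ ¬fog = False
          ¬fog = False
      ¬cache ∨ light = True
        ¬cache = True
Both conjuncts True, so the formula holds.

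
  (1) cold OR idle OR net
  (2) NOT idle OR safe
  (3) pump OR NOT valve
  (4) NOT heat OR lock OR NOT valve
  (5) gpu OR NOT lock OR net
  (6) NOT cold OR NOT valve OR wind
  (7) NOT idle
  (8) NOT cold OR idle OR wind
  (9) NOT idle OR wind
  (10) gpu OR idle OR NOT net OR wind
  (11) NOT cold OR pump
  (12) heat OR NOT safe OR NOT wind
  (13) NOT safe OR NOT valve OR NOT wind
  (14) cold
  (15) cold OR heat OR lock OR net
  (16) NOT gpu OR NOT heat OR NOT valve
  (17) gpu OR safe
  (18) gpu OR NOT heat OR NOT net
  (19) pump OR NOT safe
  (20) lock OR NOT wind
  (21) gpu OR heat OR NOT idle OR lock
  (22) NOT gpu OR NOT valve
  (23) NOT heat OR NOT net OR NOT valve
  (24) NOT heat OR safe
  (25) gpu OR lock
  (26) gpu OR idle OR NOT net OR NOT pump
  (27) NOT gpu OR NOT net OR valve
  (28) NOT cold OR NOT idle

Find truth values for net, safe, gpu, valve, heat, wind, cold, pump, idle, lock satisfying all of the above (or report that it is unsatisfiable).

Unit clause (NOT idle) forces idle = False.
Unit clause (cold) forces cold = True.
In (NOT cold OR idle OR wind) only wind is left, so wind = True.
In (NOT cold OR pump) only pump is left, so pump = True.
In (lock OR NOT wind) only lock is left, so lock = True.
Try net = True:
  (gpu OR idle OR NOT net OR NOT pump) forces gpu = True.
  (NOT gpu OR NOT valve) forces valve = False.
  clause (NOT gpu OR NOT net OR valve) is falsified — backtrack.
So net = False.
  then (gpu OR NOT lock OR net) forces gpu = True.
  then (NOT gpu OR NOT valve) forces valve = False.
Set safe = False.
  then (NOT heat OR safe) forces heat = False.
All clauses satisfied.

net=F, safe=F, gpu=T, valve=F, heat=F, wind=T, cold=T, pump=T, idle=F, lock=T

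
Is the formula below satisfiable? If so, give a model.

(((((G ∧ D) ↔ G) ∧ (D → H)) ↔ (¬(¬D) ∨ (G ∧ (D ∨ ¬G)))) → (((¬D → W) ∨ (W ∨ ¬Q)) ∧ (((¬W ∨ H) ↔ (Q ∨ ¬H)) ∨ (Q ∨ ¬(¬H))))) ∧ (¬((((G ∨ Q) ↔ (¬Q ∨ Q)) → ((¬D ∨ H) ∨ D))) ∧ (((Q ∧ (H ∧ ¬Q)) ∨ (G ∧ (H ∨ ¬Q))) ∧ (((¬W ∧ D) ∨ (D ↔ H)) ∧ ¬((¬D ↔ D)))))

Unsatisfiable

The conjunct ¬((((G ∨ Q) ↔ (¬Q ∨ Q)) → ((¬D ∨ H) ∨ D))) is unsatisfiable on its own:
  D = True: this becomes ¬((((G ∨ Q) ↔ (¬Q ∨ Q)) → True)) = False.
  D = False: this becomes ¬((((G ∨ Q) ↔ (¬Q ∨ Q)) → True)) = False.
So the whole conjunction is unsatisfiable.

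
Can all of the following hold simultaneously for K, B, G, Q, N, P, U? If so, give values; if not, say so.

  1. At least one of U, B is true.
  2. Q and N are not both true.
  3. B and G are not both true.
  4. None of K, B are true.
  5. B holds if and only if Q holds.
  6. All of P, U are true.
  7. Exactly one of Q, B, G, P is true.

K: False, B: False, G: False, Q: False, N: True, P: True, U: True

  (1) {U, B}: 1 true — at least one ✓
  (2) Q=F, N=T — not both ✓
  (3) B=F, G=F — not both ✓
  (4) {K, B}: 0 true — none ✓
  (5) B=F, Q=F — same ✓
  (6) {P, U}: all 2 true ✓
  (7) {Q, B, G, P}: 1 true — exactly one ✓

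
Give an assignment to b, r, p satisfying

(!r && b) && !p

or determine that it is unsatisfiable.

b: True; r: False; p: False

  !r && b = True
    !r = True
  !p = True
Both conjuncts True, so the formula holds.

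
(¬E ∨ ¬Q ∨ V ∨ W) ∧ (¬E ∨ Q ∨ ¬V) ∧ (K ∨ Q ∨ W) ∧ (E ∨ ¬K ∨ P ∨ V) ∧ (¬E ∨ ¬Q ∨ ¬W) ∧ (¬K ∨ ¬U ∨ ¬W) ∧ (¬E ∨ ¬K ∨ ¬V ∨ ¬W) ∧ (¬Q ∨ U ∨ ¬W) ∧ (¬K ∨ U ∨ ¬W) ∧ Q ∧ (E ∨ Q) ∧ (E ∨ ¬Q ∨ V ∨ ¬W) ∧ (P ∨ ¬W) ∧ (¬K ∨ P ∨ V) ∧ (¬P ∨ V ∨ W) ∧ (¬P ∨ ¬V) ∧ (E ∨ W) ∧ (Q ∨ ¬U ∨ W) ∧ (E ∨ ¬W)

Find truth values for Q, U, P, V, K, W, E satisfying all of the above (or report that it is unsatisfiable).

Unit clause (Q) forces Q = True.
Set U = True.
Try P = True:
  (¬P ∨ ¬V) forces V = False.
  (¬P ∨ V ∨ W) forces W = True.
  (¬E ∨ ¬Q ∨ ¬W) forces E = False.
  clause (E ∨ ¬Q ∨ V ∨ ¬W) is falsified — backtrack.
So P = False.
  then (P ∨ ¬W) forces W = False.
  then (E ∨ W) forces E = True.
  then (¬E ∨ ¬Q ∨ V ∨ W) forces V = True.
Set K = True.
All clauses satisfied.

Q: True, U: True, P: False, V: True, K: True, W: False, E: True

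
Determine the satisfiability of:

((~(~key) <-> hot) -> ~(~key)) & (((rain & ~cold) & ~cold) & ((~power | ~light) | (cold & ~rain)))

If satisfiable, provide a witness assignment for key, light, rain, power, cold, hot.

key=T; light=F; rain=T; power=T; cold=F; hot=F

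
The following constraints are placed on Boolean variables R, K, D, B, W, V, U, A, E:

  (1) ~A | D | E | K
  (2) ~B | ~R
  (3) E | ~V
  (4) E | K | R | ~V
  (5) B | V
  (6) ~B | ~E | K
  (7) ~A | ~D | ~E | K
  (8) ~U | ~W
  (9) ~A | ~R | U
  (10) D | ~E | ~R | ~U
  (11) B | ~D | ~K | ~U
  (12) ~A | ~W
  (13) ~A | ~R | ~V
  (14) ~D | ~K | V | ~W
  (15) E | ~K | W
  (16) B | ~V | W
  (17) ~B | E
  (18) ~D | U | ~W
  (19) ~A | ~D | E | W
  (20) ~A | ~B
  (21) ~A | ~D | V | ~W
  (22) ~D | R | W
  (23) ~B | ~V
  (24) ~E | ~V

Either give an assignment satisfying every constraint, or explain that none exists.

R = False, K = True, D = False, B = True, W = False, V = False, U = False, A = False, E = True

Set R = False.
Set K = True.
Try D = True:
  (~D | R | W) forces W = True.
  (~U | ~W) forces U = False.
  clause (~D | U | ~W) is falsified — backtrack.
So D = False.
Set B = True.
  then (~B | E) forces E = True.
  then (~A | ~B) forces A = False.
  then (~B | ~V) forces V = False.
Set W = False.
Set U = False.
All clauses satisfied.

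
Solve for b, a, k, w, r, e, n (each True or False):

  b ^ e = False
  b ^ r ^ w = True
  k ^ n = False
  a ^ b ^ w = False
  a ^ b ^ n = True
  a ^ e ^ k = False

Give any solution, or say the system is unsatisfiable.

UNSATISFIABLE

Adding constraints 1, 3, 5, 6 mod 2: every variable appears an even number of times on the left, so the left side is 0.
But the right sides sum to 1 (mod 2). 0 ≠ 1 — the system is inconsistent.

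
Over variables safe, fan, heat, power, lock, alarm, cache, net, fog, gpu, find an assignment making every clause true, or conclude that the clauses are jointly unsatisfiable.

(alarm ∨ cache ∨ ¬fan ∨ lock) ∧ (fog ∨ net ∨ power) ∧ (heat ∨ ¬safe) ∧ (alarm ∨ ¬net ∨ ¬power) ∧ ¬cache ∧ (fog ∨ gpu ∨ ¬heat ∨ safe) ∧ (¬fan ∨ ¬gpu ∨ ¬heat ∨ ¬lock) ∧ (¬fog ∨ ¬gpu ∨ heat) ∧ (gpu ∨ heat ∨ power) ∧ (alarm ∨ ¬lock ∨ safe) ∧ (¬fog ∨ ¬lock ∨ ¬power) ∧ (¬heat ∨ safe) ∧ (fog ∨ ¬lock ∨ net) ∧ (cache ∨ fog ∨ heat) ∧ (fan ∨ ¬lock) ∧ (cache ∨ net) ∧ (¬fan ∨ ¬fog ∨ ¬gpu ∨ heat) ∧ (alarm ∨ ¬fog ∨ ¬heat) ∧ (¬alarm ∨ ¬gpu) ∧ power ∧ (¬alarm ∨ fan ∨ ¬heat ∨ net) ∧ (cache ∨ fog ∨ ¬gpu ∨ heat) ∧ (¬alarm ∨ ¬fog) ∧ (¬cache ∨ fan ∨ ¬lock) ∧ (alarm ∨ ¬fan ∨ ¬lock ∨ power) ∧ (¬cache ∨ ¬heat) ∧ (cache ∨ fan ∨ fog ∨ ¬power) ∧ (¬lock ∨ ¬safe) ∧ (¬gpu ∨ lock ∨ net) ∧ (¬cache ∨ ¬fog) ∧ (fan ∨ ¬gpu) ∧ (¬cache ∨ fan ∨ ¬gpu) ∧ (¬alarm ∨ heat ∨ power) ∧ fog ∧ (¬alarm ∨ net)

The formula is unsatisfiable.

Case fog = True:
  (¬cache) forces cache = False.
  (cache ∨ net) forces net = True.
  (power) forces power = True.
  (alarm ∨ ¬net ∨ ¬power) forces alarm = True.
  Clause (¬alarm ∨ ¬fog) is falsified — contradiction.
Case fog = False:
  Clause (fog) is falsified — contradiction.
Both cases fail, so the formula is unsatisfiable.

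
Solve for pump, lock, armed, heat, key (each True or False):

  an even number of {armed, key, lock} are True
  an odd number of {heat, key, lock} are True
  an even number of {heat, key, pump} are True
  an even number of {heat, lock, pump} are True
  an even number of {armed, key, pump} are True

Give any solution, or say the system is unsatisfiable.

Unsatisfiable

Adding constraints 1, 2, 3, 5 mod 2: every variable appears an even number of times on the left, so the left side is 0.
But the right sides sum to 1 (mod 2). 0 ≠ 1 — the system is inconsistent.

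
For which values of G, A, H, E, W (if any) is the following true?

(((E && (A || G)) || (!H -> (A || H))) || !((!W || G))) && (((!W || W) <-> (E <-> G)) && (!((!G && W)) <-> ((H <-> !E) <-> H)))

G: False, A: True, H: True, E: False, W: False

  ((E && (A || G)) || (!H -> (A || H))) || !((!W || G)) = True
    (E && (A || G)) || (!H -> (A || H)) = True
      E && (A || G) = False
        A || G = True
      !H -> (A || H) = True
        !H = False
        A || H = True
    !((!W || G)) = False
      !W || G = True
        !W = True
  ((!W || W) <-> (E <-> G)) && (!((!G && W)) <-> ((H <-> !E) <-> H)) = True
    (!W || W) <-> (E <-> G) = True
      !W || W = True
        !W = True
      E <-> G = True
    !((!G && W)) <-> ((H <-> !E) <-> H) = True
      !((!G && W)) = True
        !G && W = False
          !G = True
      (H <-> !E) <-> H = True
        H <-> !E = True
          !E = True
Both conjuncts True, so the formula holds.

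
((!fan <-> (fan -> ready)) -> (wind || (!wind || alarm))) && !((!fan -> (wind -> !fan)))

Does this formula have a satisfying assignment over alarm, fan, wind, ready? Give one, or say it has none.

The conjunct !((!fan -> (wind -> !fan))) is unsatisfiable on its own:
  fan=F, wind=F: evaluates to False.
  fan=F, wind=T: evaluates to False.
  fan=T, wind=F: evaluates to False.
  fan=T, wind=T: evaluates to False.
So the whole conjunction is unsatisfiable.

UNSATISFIABLE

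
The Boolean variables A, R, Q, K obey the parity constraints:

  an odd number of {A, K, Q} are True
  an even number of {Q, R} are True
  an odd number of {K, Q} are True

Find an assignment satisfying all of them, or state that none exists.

A=F; R=F; Q=F; K=T

{A, K, Q}: 1 true → odd ✓
{Q, R}: 0 true → even ✓
{K, Q}: 1 true → odd ✓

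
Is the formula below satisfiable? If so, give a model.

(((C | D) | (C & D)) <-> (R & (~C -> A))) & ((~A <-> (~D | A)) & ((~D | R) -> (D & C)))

No satisfying assignment exists.

Case D = True: the formula simplifies to (R & (~C -> A)) & ((~A <-> A) & (R -> C)).
  A = True: the conjunct ~A <-> A becomes ~True <-> True = False.
  A = False: the conjunct ~A <-> A becomes ~False <-> False = False.
Case D = False: the conjunct (~D | R) -> (D & C) becomes (True | R) -> (False & C) = False.
Both cases fail — unsatisfiable.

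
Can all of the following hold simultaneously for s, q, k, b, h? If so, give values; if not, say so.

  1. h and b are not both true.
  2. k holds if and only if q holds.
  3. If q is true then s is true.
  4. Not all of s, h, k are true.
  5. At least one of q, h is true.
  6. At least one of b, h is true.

s = False; q = False; k = False; b = False; h = True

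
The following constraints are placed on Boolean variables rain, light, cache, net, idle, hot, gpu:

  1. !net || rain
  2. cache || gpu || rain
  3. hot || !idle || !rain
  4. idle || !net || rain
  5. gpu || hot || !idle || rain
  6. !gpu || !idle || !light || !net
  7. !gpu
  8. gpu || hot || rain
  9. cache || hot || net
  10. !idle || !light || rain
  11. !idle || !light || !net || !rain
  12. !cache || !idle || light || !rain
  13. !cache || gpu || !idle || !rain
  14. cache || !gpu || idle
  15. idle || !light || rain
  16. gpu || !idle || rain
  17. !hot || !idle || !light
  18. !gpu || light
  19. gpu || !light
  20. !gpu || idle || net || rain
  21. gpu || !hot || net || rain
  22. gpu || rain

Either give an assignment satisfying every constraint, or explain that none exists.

Unit clause (!gpu) forces gpu = False.
In (gpu || !light) only !light is left, so light = False.
In (gpu || rain) only rain is left, so rain = True.
Set cache = True.
  then (!cache || !idle || light || !rain) forces idle = False.
Set net = False.
Set hot = True.
All clauses satisfied.

rain = True, light = False, cache = True, net = False, idle = False, hot = True, gpu = False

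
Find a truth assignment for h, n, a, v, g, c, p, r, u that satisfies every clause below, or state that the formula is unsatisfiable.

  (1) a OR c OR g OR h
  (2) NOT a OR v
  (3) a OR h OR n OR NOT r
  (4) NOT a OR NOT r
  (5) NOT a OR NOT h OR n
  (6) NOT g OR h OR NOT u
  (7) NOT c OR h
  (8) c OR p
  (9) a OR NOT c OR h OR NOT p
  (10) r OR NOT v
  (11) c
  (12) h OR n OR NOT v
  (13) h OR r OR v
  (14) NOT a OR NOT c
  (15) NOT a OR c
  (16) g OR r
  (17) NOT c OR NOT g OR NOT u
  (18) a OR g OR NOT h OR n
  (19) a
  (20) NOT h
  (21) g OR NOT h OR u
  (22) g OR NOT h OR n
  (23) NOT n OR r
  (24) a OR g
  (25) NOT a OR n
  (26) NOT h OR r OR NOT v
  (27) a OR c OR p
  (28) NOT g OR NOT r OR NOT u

Case h = True:
  Clause (NOT h) is falsified — contradiction.
Case h = False:
  (NOT c OR h) forces c = False.
  Clause (c) is falsified — contradiction.
Both cases fail, so the formula is unsatisfiable.

No satisfying assignment exists.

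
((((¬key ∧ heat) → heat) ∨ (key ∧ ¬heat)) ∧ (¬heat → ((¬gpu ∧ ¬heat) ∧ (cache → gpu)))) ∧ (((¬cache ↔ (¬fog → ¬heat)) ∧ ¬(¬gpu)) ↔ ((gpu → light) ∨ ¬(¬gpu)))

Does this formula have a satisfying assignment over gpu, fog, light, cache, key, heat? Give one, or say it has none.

gpu = True, fog = False, light = True, cache = True, key = True, heat = True

  (((¬key ∧ heat) → heat) ∨ (key ∧ ¬heat)) ∧ (¬heat → ((¬gpu ∧ ¬heat) ∧ (cache → gpu))) = True
    ((¬key ∧ heat) → heat) ∨ (key ∧ ¬heat) = True
      (¬key ∧ heat) → heat = True
        ¬key ∧ heat = False
          ¬key = False
      key ∧ ¬heat = False
        ¬heat = False
    ¬heat → ((¬gpu ∧ ¬heat) ∧ (cache → gpu)) = True
      ¬heat = False
      (¬gpu ∧ ¬heat) ∧ (cache → gpu) = False
        ¬gpu ∧ ¬heat = False
          ¬gpu = False
          ¬heat = False
        cache → gpu = True
  ((¬cache ↔ (¬fog → ¬heat)) ∧ ¬(¬gpu)) ↔ ((gpu → light) ∨ ¬(¬gpu)) = True
    (¬cache ↔ (¬fog → ¬heat)) ∧ ¬(¬gpu) = True
      ¬cache ↔ (¬fog → ¬heat) = True
        ¬cache = False
        ¬fog → ¬heat = False
          ¬fog = True
          ¬heat = False
      ¬(¬gpu) = True
        ¬gpu = False
    (gpu → light) ∨ ¬(¬gpu) = True
      gpu → light = True
      ¬(¬gpu) = True
        ¬gpu = False
Both conjuncts True, so the formula holds.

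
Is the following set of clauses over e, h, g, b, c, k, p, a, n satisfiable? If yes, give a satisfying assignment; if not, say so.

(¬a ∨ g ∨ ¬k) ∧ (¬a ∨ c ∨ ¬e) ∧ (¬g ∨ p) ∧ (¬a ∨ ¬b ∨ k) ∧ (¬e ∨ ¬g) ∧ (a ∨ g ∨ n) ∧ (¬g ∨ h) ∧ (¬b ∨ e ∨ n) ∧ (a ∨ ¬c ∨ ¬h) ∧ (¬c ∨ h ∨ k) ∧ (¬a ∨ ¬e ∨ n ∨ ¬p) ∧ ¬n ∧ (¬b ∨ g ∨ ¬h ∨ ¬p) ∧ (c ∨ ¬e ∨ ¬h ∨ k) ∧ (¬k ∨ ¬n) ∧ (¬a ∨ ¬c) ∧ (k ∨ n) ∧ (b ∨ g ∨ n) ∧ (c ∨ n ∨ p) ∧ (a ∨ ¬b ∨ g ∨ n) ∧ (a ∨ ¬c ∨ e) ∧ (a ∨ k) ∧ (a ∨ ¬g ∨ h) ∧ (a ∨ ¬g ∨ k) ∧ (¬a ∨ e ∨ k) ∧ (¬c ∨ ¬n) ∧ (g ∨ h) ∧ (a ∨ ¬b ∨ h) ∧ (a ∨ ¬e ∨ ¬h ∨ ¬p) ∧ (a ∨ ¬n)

Unit clause (¬n) forces n = False.
In (k ∨ n) only k is left, so k = True.
Set e = False.
  then (¬b ∨ e ∨ n) forces b = False.
  then (b ∨ g ∨ n) forces g = True.
  then (¬g ∨ p) forces p = True.
  then (¬g ∨ h) forces h = True.
Try c = True:
  (a ∨ ¬c ∨ ¬h) forces a = True.
  clause (¬a ∨ ¬c) is falsified — backtrack.
So c = False.
Set a = True.
All clauses satisfied.

e = False, h = True, g = True, b = False, c = False, k = True, p = True, a = True, n = False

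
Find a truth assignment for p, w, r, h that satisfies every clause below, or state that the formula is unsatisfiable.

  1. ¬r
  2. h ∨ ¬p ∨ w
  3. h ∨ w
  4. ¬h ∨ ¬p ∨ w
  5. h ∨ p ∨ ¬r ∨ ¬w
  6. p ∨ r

Unit clause (¬r) forces r = False.
In (p ∨ r) only p is left, so p = True.
Try w = False:
  (h ∨ ¬p ∨ w) forces h = True.
  clause (¬h ∨ ¬p ∨ w) is falsified — backtrack.
So w = True.
Set h = True.
Check each clause:
  (¬r): ¬r holds.
  (h ∨ ¬p ∨ w): h holds.
  (h ∨ w): h holds.
  (¬h ∨ ¬p ∨ w): w holds.
  (h ∨ p ∨ ¬r ∨ ¬w): h holds.
  (p ∨ r): p holds.
All clauses satisfied.

p=T; w=T; r=F; h=T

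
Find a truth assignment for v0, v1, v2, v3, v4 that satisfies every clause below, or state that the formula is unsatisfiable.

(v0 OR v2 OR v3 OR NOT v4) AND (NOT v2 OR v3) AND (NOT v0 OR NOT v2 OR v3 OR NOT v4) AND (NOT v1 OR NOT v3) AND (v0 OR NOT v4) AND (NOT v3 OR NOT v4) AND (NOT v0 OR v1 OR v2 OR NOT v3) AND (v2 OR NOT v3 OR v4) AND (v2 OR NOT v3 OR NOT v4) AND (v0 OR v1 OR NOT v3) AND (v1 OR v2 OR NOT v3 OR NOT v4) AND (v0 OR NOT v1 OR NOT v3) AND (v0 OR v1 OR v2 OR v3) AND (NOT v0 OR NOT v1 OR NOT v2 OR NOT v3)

v0 = True; v1 = False; v2 = False; v3 = False; v4 = True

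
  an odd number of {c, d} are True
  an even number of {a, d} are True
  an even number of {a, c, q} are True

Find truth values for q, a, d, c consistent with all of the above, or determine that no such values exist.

q = True; a = True; d = True; c = False

{c, d}: 1 true → odd ✓
{a, d}: 2 true → even ✓
{a, c, q}: 2 true → even ✓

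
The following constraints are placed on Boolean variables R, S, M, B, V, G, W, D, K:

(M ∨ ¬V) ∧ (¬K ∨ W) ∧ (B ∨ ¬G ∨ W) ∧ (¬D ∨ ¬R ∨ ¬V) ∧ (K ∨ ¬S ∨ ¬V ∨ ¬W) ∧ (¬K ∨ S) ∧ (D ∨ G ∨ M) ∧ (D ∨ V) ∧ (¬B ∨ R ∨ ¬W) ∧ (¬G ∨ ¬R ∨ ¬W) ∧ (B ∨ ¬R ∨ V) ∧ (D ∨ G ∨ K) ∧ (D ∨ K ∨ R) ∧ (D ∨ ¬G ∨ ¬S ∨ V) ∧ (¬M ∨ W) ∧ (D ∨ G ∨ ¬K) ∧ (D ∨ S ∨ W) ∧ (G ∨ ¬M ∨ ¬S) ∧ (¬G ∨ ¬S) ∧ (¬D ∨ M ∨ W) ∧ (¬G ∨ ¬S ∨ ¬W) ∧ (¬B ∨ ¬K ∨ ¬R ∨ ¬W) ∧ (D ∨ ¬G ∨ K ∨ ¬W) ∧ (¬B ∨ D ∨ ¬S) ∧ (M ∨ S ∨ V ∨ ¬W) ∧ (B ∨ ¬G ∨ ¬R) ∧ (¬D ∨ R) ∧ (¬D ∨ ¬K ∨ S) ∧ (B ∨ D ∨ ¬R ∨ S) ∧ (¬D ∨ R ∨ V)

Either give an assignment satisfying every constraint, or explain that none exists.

R = True; S = True; M = False; B = True; V = False; G = False; W = True; D = True; K = False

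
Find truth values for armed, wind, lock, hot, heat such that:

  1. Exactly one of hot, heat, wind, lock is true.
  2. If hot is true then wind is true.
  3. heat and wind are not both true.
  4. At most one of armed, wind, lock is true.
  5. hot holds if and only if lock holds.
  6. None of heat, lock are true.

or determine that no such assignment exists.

armed: False; wind: True; lock: False; hot: False; heat: False

  (1) {hot, heat, wind, lock}: 1 true — exactly one ✓
  (2) hot=F ⇒ wind: vacuous ✓
  (3) heat=F, wind=T — not both ✓
  (4) {armed, wind, lock}: 1 true — at most one ✓
  (5) hot=F, lock=F — same ✓
  (6) {heat, lock}: 0 true — none ✓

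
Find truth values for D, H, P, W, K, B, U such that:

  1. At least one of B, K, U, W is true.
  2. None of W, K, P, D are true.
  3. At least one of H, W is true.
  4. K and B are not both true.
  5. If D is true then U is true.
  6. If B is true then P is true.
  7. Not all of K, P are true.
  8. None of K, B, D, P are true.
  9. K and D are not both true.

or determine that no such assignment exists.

D = False; H = True; P = False; W = False; K = False; B = False; U = True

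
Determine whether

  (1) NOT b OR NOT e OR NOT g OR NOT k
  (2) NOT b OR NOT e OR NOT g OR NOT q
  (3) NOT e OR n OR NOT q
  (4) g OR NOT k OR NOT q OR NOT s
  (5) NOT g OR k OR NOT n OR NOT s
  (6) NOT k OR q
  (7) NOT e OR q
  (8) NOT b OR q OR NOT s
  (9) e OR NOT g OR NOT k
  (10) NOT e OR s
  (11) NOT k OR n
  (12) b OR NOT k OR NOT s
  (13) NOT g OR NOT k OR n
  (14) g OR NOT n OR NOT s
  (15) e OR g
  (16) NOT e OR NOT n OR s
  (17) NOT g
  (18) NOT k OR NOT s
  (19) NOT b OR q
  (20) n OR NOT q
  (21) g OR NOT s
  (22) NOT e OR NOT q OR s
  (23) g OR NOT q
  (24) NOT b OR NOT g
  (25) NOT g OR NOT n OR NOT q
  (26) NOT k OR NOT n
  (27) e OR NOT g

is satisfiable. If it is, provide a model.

No satisfying assignment exists.

Case g = True:
  Clause (NOT g) is falsified — contradiction.
Case g = False:
  (e OR g) forces e = True.
  (NOT e OR q) forces q = True.
  Clause (g OR NOT q) is falsified — contradiction.
Both cases fail, so the formula is unsatisfiable.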